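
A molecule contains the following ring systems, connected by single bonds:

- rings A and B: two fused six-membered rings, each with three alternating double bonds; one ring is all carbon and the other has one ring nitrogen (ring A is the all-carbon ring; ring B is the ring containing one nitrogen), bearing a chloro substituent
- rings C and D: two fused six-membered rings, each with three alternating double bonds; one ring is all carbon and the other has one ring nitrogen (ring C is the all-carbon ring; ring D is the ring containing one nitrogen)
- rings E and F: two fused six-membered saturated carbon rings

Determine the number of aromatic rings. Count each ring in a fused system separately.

Rings A and B form a fused bicyclic system (with one nitrogen) with 10 sp² atoms and 10 π electrons from ring double bonds. 10 = 4(2)+2, so the system is aromatic and both rings count as aromatic (quinoline).
Rings C and D form a fused bicyclic system (with one nitrogen) with 10 sp² atoms and 10 π electrons from ring double bonds. 10 = 4(2)+2, so the system is aromatic and both rings count as aromatic (quinoline).
Ring E has only sp³ atoms, so it is not fully conjugated — not aromatic (cyclohexane ring).
Ring F has only sp³ atoms, so it is not fully conjugated — not aromatic (cyclohexane ring).
Aromatic: A, B, C, D. Total: 4.

4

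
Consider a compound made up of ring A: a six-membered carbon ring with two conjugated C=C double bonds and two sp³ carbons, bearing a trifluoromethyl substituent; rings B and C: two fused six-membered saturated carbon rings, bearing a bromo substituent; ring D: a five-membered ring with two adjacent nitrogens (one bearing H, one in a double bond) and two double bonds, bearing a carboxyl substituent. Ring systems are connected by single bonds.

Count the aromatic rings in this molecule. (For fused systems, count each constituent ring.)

1

Ring A has two sp³ carbons, so it is not fully conjugated — not aromatic (1,3-cyclohexadiene).
Ring B has only sp³ atoms, so it is not fully conjugated — not aromatic (cyclohexane ring).
Ring C has only sp³ atoms, so it is not fully conjugated — not aromatic (cyclohexane ring).
Ring D has a continuous p-orbital overlap around the ring; 2 ring double bonds (4 π electrons) plus a heteroatom lone pair (2) give 6 π electrons. 6 = 4(1)+2, so ring D is aromatic (pyrazole).
Aromatic: D. Total: 1.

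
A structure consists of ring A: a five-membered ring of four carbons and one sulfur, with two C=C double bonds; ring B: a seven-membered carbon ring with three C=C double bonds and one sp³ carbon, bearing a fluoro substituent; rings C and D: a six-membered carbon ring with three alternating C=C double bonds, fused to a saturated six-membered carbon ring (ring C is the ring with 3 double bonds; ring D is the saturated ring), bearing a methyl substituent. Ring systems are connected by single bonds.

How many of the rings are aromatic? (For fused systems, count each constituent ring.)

2

Ring A is fully conjugated (every ring atom contributes a p orbital); 2 ring double bonds (4 π electrons) plus a heteroatom lone pair (2) give 6 π electrons. Since 6 = 4n+2 (n=1), ring A is aromatic (thiophene).
Ring B has one sp³ carbon, so it is not fully conjugated — not aromatic (cycloheptatriene).
Ring C is planar and fully conjugated; 3 ring double bonds give 6 π electrons. That satisfies 4n+2 with n=1, so ring C is aromatic (benzene ring).
Ring D has four sp³ carbons, so it is not fully conjugated — not aromatic (cyclohexane ring).
Aromatic: A, C. Total: 2.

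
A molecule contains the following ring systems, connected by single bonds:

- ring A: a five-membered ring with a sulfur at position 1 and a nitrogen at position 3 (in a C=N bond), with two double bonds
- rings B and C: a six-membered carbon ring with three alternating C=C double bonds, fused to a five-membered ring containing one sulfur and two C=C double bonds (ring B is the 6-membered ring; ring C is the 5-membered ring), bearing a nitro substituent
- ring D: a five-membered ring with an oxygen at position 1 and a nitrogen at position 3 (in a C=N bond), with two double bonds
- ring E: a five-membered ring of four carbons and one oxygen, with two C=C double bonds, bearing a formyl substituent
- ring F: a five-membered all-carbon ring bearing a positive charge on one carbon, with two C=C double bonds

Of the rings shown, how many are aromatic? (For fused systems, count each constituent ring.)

5

Ring A is fully conjugated (every ring atom contributes a p orbital); 2 ring double bonds (4 π electrons) plus a heteroatom lone pair (2) give 6 π electrons. 6 = 4(1)+2, so ring A is aromatic (thiazole).
Rings B and C form a fused bicyclic system (with one sulfur) with 9 sp² atoms and 10 π electrons from ring double bonds plus a heteroatom lone pair. 10 = 4(2)+2, so the system is aromatic and both rings count as aromatic (benzothiophene).
Ring D has a continuous p-orbital overlap around the ring; 2 ring double bonds (4 π electrons) plus a heteroatom lone pair (2) give 6 π electrons. That satisfies 4n+2 with n=1, so ring D is aromatic (oxazole).
Ring E is fully conjugated (every ring atom contributes a p orbital); 2 ring double bonds (4 π electrons) plus a heteroatom lone pair (2) give 6 π electrons. Since 6 = 4n+2 (n=1), ring E is aromatic (furan).
Ring F has only sp² ring atoms; a planar conformation would have a fully conjugated π system of 4 electrons. But 4 = 4(1), which is 4n not 4n+2, so ring F is not aromatic (cyclopentadienyl cation).
Aromatic: A, B, C, D, E. Total: 5.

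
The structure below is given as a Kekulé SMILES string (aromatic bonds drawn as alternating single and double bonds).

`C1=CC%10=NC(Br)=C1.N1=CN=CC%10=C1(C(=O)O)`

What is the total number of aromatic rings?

2

The SMILES encodes a six-membered ring of five carbons and one nitrogen with three alternating double bonds; a six-membered ring with nitrogens at positions 1 and 3 and three alternating double bonds.
The 6-membered ring with one nitrogen is planar and fully conjugated; 3 ring double bonds give 6 π electrons. That satisfies 4n+2 with n=1, so it is aromatic (pyridine).
The 6-membered ring with two nitrogens (1,3) is fully conjugated (every ring atom contributes a p orbital); 3 ring double bonds give 6 π electrons. Since 6 = 4n+2 (n=1), it is aromatic (pyrimidine).
2 of the 2 rings are aromatic. Total: 2.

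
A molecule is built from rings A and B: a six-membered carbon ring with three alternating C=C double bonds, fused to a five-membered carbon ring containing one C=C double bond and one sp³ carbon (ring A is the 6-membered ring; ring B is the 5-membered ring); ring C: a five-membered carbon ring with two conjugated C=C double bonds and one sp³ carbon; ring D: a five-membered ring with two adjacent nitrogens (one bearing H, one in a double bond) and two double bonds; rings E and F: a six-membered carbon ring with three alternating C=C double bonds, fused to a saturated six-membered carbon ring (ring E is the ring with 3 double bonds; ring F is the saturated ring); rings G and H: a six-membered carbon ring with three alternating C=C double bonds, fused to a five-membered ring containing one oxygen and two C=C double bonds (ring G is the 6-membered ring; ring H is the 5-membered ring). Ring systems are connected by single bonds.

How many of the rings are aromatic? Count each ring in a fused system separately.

5

Ring A is fully conjugated (every ring atom contributes a p orbital); 3 ring double bonds give 6 π electrons. That satisfies 4n+2 with n=1, so ring A is aromatic (benzene ring).
Ring B has one sp³ carbon, so it is not fully conjugated — not aromatic (cyclopentene ring).
Ring C has one sp³ carbon, so it is not fully conjugated — not aromatic (cyclopentadiene).
Ring D is planar and fully conjugated; 2 ring double bonds (4 π electrons) plus a heteroatom lone pair (2) give 6 π electrons. 6 = 4(1)+2, so ring D is aromatic (pyrazole).
Ring E is planar and fully conjugated; 3 ring double bonds give 6 π electrons. That satisfies 4n+2 with n=1, so ring E is aromatic (benzene ring).
Ring F has four sp³ carbons, so it is not fully conjugated — not aromatic (cyclohexane ring).
Rings G and H form a fused bicyclic system (with one oxygen) with 9 sp² atoms and 10 π electrons from ring double bonds plus a heteroatom lone pair. 10 = 4(2)+2, so the system is aromatic and both rings count as aromatic (benzofuran).
Aromatic: A, D, E, G, H. Total: 5.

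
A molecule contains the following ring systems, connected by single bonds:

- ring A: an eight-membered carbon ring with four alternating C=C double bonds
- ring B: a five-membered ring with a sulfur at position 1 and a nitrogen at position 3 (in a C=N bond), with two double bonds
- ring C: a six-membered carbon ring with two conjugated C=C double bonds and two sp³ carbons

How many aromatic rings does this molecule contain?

1

Ring A has only sp² ring atoms; a planar conformation would have a fully conjugated π system of 8 electrons. But 8 = 4(2), which is 4n not 4n+2, so ring A is not aromatic (cyclooctatetraene) — cyclooctatetraene distorts into a non-planar tub to avoid antiaromaticity.
Ring B has a continuous p-orbital overlap around the ring; 2 ring double bonds (4 π electrons) plus a heteroatom lone pair (2) give 6 π electrons. 6 = 4(1)+2, so ring B is aromatic (thiazole).
Ring C has two sp³ carbons, so it is not fully conjugated — not aromatic (1,3-cyclohexadiene).
Aromatic: B. Total: 1.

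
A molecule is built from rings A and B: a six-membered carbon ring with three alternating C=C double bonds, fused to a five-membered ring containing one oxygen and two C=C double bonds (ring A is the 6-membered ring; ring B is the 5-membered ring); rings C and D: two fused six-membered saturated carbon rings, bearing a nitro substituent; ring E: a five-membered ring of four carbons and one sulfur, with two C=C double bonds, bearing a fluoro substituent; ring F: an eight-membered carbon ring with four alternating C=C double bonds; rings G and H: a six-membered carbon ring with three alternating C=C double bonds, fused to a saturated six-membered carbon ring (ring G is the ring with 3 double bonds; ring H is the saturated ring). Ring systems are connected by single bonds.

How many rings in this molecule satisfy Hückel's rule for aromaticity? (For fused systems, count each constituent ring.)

4

Rings A and B form a fused bicyclic system (with one oxygen) with 9 sp² atoms and 10 π electrons from ring double bonds plus a heteroatom lone pair. 10 = 4(2)+2, so the system is aromatic and both rings count as aromatic (benzofuran).
Ring C has only sp³ atoms, so it is not fully conjugated — not aromatic (cyclohexane ring).
Ring D has only sp³ atoms, so it is not fully conjugated — not aromatic (cyclohexane ring).
Ring E is fully conjugated (every ring atom contributes a p orbital); 2 ring double bonds (4 π electrons) plus a heteroatom lone pair (2) give 6 π electrons. Since 6 = 4n+2 (n=1), ring E is aromatic (thiophene).
Ring F has only sp² ring atoms; a planar conformation would have a fully conjugated π system of 8 electrons. But 8 = 4(2), which is 4n not 4n+2, so ring F is not aromatic (cyclooctatetraene) — cyclooctatetraene distorts into a non-planar tub to avoid antiaromaticity.
Ring G has a continuous p-orbital overlap around the ring; 3 ring double bonds give 6 π electrons. 6 = 4(1)+2, so ring G is aromatic (benzene ring).
Ring H has four sp³ carbons, so it is not fully conjugated — not aromatic (cyclohexane ring).
Aromatic: A, B, E, G. Total: 4.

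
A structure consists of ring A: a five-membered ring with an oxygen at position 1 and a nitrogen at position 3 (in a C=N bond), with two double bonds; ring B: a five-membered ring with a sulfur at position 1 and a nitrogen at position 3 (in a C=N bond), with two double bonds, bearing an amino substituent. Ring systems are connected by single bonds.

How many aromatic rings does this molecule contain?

Ring A is fully conjugated (every ring atom contributes a p orbital); 2 ring double bonds (4 π electrons) plus a heteroatom lone pair (2) give 6 π electrons. That satisfies 4n+2 with n=1, so ring A is aromatic (oxazole).
Ring B is fully conjugated (every ring atom contributes a p orbital); 2 ring double bonds (4 π electrons) plus a heteroatom lone pair (2) give 6 π electrons. That satisfies 4n+2 with n=1, so ring B is aromatic (thiazole).
Aromatic: A, B. Total: 2.

2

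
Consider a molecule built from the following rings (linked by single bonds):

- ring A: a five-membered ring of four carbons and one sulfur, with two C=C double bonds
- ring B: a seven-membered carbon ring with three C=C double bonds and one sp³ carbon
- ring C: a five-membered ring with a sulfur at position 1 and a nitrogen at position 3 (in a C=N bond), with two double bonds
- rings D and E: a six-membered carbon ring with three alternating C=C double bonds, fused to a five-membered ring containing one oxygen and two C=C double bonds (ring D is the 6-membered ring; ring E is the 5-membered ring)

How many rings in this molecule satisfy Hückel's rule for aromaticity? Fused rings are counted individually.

4

Ring A has a continuous p-orbital overlap around the ring; 2 ring double bonds (4 π electrons) plus a heteroatom lone pair (2) give 6 π electrons. Since 6 = 4n+2 (n=1), ring A is aromatic (thiophene).
Ring B has one sp³ carbon, so it is not fully conjugated — not aromatic (cycloheptatriene).
Ring C is planar and fully conjugated; 2 ring double bonds (4 π electrons) plus a heteroatom lone pair (2) give 6 π electrons. 6 = 4(1)+2, so ring C is aromatic (thiazole).
Rings D and E form a fused bicyclic system (with one oxygen) with 9 sp² atoms and 10 π electrons from ring double bonds plus a heteroatom lone pair. 10 = 4(2)+2, so the system is aromatic and both rings count as aromatic (benzofuran).
Aromatic: A, C, D, E. Total: 4.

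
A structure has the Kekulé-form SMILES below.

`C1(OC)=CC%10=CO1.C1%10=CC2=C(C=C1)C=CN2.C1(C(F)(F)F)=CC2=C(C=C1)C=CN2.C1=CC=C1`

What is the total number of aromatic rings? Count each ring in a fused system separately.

5

The SMILES encodes a five-membered ring of four carbons and one oxygen, with two C=C double bonds; a six-membered carbon ring with three alternating C=C double bonds, fused to a five-membered ring containing one N–H nitrogen and two C=C double bonds; a six-membered carbon ring with three alternating C=C double bonds, fused to a five-membered ring containing one N–H nitrogen and two C=C double bonds; a four-membered carbon ring with two alternating C=C double bonds.
The 5-membered ring with one oxygen has a continuous p-orbital overlap around the ring; 2 ring double bonds (4 π electrons) plus a heteroatom lone pair (2) give 6 π electrons. Since 6 = 4n+2 (n=1), it is aromatic (furan).
The fused 6/5-membered bicyclic (with one N–H) is a single π system with 9 sp² atoms and 10 π electrons from ring double bonds plus a heteroatom lone pair. 10 = 4(2)+2, so the system is aromatic and both rings count as aromatic (indole).
The fused 6/5-membered bicyclic (with one N–H) is a single π system with 9 sp² atoms and 10 π electrons from ring double bonds plus a heteroatom lone pair. 10 = 4(2)+2, so the system is aromatic and both rings count as aromatic (indole).
The 4-membered ring has only sp² ring atoms; a planar conformation would have a fully conjugated π system of 4 electrons. But 4 = 4(1), which is 4n not 4n+2, so it is not aromatic (cyclobutadiene) — cyclobutadiene is antiaromatic and distorts to a rectangle.
5 of the 6 rings are aromatic. Total: 5.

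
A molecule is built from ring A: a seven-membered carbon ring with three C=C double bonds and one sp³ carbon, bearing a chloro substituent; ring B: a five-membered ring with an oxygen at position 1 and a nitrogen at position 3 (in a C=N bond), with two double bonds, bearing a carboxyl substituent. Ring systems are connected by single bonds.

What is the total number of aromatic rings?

Ring A has one sp³ carbon, so it is not fully conjugated — not aromatic (cycloheptatriene).
Ring B is planar and fully conjugated; 2 ring double bonds (4 π electrons) plus a heteroatom lone pair (2) give 6 π electrons. 6 = 4(1)+2, so ring B is aromatic (oxazole).
Aromatic: B. Total: 1.

1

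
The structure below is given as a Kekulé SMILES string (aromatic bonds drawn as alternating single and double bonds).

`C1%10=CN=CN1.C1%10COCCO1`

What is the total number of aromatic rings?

1

The SMILES encodes a five-membered ring with nitrogens at positions 1 and 3 (one bearing H, one in a C=N bond) and two double bonds; a six-membered saturated ring with oxygens at positions 1 and 4.
The 5-membered ring with two nitrogens (one N–H, one =N–) is fully conjugated (every ring atom contributes a p orbital); 2 ring double bonds (4 π electrons) plus a heteroatom lone pair (2) give 6 π electrons. That satisfies 4n+2 with n=1, so it is aromatic (imidazole).
The 6-membered ring with two oxygens (1,4) has only sp³ atoms, so it is not fully conjugated — not aromatic (1,4-dioxane).
1 of the 2 rings is aromatic. Total: 1.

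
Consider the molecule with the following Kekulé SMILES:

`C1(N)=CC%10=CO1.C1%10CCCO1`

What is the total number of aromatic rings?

The SMILES encodes a five-membered ring of four carbons and one oxygen, with two C=C double bonds; a five-membered saturated ring of four carbons and one oxygen.
The 5-membered ring with one oxygen has a continuous p-orbital overlap around the ring; 2 ring double bonds (4 π electrons) plus a heteroatom lone pair (2) give 6 π electrons. 6 = 4(1)+2, so it is aromatic (furan).
The second 5-membered ring with one oxygen has only sp³ atoms, so it is not fully conjugated — not aromatic (tetrahydrofuran).
1 of the 2 rings is aromatic. Total: 1.

1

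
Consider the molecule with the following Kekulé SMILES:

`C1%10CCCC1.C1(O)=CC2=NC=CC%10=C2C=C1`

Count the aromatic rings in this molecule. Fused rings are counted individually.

The SMILES encodes a five-membered saturated carbon ring; two fused six-membered rings, each with three alternating double bonds; one ring is all carbon and the other has one ring nitrogen.
The 5-membered ring has only sp³ atoms, so it is not fully conjugated — not aromatic (cyclopentane).
The fused 6/6-membered bicyclic (with one nitrogen) is a single π system with 10 sp² atoms and 10 π electrons from ring double bonds. 10 = 4(2)+2, so the system is aromatic and both rings count as aromatic (quinoline).
2 of the 3 rings are aromatic. Total: 2.

2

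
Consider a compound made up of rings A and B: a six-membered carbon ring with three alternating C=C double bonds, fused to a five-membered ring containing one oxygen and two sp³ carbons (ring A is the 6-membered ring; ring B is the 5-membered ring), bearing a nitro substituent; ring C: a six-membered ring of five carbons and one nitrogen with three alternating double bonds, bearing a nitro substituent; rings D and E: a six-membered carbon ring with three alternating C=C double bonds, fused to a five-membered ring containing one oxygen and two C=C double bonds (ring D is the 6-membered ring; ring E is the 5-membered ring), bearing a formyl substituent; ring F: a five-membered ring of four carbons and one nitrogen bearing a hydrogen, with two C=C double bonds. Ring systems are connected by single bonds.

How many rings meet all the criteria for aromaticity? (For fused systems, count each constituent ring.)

5

Ring A has a continuous p-orbital overlap around the ring; 3 ring double bonds give 6 π electrons. Since 6 = 4n+2 (n=1), ring A is aromatic (benzene ring).
Ring B has two sp³ carbons, so it is not fully conjugated — not aromatic (oxolane ring).
Ring C has a continuous p-orbital overlap around the ring; 3 ring double bonds give 6 π electrons. 6 = 4(1)+2, so ring C is aromatic (pyridine).
Rings D and E form a fused bicyclic system (with one oxygen) with 9 sp² atoms and 10 π electrons from ring double bonds plus a heteroatom lone pair. 10 = 4(2)+2, so the system is aromatic and both rings count as aromatic (benzofuran).
Ring F is fully conjugated (every ring atom contributes a p orbital); 2 ring double bonds (4 π electrons) plus a heteroatom lone pair (2) give 6 π electrons. 6 = 4(1)+2, so ring F is aromatic (pyrrole).
Aromatic: A, C, D, E, F. Total: 5.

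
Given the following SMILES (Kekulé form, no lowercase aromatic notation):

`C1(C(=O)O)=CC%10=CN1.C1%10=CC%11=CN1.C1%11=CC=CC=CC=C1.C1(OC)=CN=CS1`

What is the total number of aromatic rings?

The SMILES encodes a five-membered ring of four carbons and one nitrogen bearing a hydrogen, with two C=C double bonds; a five-membered ring of four carbons and one nitrogen bearing a hydrogen, with two C=C double bonds; an eight-membered carbon ring with four alternating C=C double bonds; a five-membered ring with a sulfur at position 1 and a nitrogen at position 3 (in a C=N bond), with two double bonds.
The 5-membered ring with one N–H has a continuous p-orbital overlap around the ring; 2 ring double bonds (4 π electrons) plus a heteroatom lone pair (2) give 6 π electrons. 6 = 4(1)+2, so it is aromatic (pyrrole).
The second 5-membered ring with one N–H is fully conjugated (every ring atom contributes a p orbital); 2 ring double bonds (4 π electrons) plus a heteroatom lone pair (2) give 6 π electrons. That satisfies 4n+2 with n=1, so it is aromatic (pyrrole).
The 8-membered ring has only sp² ring atoms; a planar conformation would have a fully conjugated π system of 8 electrons. But 8 = 4(2), which is 4n not 4n+2, so it is not aromatic (cyclooctatetraene) — cyclooctatetraene distorts into a non-planar tub to avoid antiaromaticity.
The 5-membered ring with one sulfur and one =N– has a continuous p-orbital overlap around the ring; 2 ring double bonds (4 π electrons) plus a heteroatom lone pair (2) give 6 π electrons. That satisfies 4n+2 with n=1, so it is aromatic (thiazole).
3 of the 4 rings are aromatic. Total: 3.

3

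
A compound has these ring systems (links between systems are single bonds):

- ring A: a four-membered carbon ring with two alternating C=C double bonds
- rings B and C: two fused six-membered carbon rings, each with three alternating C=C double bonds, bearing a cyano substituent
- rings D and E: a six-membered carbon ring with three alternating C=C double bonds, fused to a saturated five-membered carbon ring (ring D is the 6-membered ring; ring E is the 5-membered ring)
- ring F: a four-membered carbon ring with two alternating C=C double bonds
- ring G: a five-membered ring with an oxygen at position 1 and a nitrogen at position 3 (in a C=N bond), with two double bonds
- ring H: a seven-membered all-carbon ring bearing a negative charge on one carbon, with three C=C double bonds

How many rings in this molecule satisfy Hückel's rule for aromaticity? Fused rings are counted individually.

Ring A has only sp² ring atoms; a planar conformation would have a fully conjugated π system of 4 electrons. But 4 = 4(1), which is 4n not 4n+2, so ring A is not aromatic (cyclobutadiene) — cyclobutadiene is antiaromatic and distorts to a rectangle.
Rings B and C form a fused bicyclic system with 10 sp² atoms and 10 π electrons from ring double bonds. 10 = 4(2)+2, so the system is aromatic and both rings count as aromatic (naphthalene).
Ring D is fully conjugated (every ring atom contributes a p orbital); 3 ring double bonds give 6 π electrons. Since 6 = 4n+2 (n=1), ring D is aromatic (benzene ring).
Ring E has three sp³ carbons, so it is not fully conjugated — not aromatic (cyclopentane ring).
Ring F has only sp² ring atoms; a planar conformation would have a fully conjugated π system of 4 electrons. But 4 = 4(1), which is 4n not 4n+2, so ring F is not aromatic (cyclobutadiene) — cyclobutadiene is antiaromatic and distorts to a rectangle.
Ring G is planar and fully conjugated; 2 ring double bonds (4 π electrons) plus a heteroatom lone pair (2) give 6 π electrons. 6 = 4(1)+2, so ring G is aromatic (oxazole).
Ring H has only sp² ring atoms; a planar conformation would have a fully conjugated π system of 8 electrons. But 8 = 4(2), which is 4n not 4n+2, so ring H is not aromatic (cycloheptatrienyl anion).
Aromatic: B, C, D, G. Total: 4.

4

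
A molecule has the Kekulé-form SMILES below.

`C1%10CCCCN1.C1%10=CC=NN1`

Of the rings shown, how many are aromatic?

The SMILES encodes a six-membered saturated ring of five carbons and one N–H nitrogen; a five-membered ring with two adjacent nitrogens (one bearing H, one in a double bond) and two double bonds.
The 6-membered ring with one N–H has only sp³ atoms, so it is not fully conjugated — not aromatic (piperidine).
The 5-membered ring with two adjacent nitrogens (one N–H, one =N–) is fully conjugated (every ring atom contributes a p orbital); 2 ring double bonds (4 π electrons) plus a heteroatom lone pair (2) give 6 π electrons. That satisfies 4n+2 with n=1, so it is aromatic (pyrazole).
1 of the 2 rings is aromatic. Total: 1.

1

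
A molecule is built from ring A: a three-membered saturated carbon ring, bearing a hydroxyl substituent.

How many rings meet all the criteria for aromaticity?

0

Ring A has only sp³ atoms, so it is not fully conjugated — not aromatic (cyclopropane).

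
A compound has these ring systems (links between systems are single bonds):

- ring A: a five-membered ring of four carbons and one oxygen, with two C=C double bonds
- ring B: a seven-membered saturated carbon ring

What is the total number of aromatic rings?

1

Ring A is planar and fully conjugated; 2 ring double bonds (4 π electrons) plus a heteroatom lone pair (2) give 6 π electrons. Since 6 = 4n+2 (n=1), ring A is aromatic (furan).
Ring B has only sp³ atoms, so it is not fully conjugated — not aromatic (cycloheptane).
Aromatic: A. Total: 1.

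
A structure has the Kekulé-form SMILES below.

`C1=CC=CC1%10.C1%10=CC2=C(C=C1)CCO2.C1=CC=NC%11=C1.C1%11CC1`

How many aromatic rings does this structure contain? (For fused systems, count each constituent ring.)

The SMILES encodes a five-membered carbon ring with two conjugated C=C double bonds and one sp³ carbon; a six-membered carbon ring with three alternating C=C double bonds, fused to a five-membered ring containing one oxygen and two sp³ carbons; a six-membered ring of five carbons and one nitrogen with three alternating double bonds; a three-membered saturated carbon ring.
The 5-membered ring has one sp³ carbon, so it is not fully conjugated — not aromatic (cyclopentadiene).
The 6-membered ring is fully conjugated (every ring atom contributes a p orbital); 3 ring double bonds give 6 π electrons. That satisfies 4n+2 with n=1, so it is aromatic (benzene ring).
The 5-membered ring with one oxygen has two sp³ carbons, so it is not fully conjugated — not aromatic (oxolane ring).
The 6-membered ring with one nitrogen is fully conjugated (every ring atom contributes a p orbital); 3 ring double bonds give 6 π electrons. Since 6 = 4n+2 (n=1), it is aromatic (pyridine).
The 3-membered ring has only sp³ atoms, so it is not fully conjugated — not aromatic (cyclopropane).
2 of the 5 rings are aromatic. Total: 2.

2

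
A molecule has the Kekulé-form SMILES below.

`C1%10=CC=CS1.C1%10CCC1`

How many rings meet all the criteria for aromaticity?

The SMILES encodes a five-membered ring of four carbons and one sulfur, with two C=C double bonds; a four-membered saturated carbon ring.
The 5-membered ring with one sulfur is planar and fully conjugated; 2 ring double bonds (4 π electrons) plus a heteroatom lone pair (2) give 6 π electrons. Since 6 = 4n+2 (n=1), it is aromatic (thiophene).
The 4-membered ring has only sp³ atoms, so it is not fully conjugated — not aromatic (cyclobutane).
1 of the 2 rings is aromatic. Total: 1.

1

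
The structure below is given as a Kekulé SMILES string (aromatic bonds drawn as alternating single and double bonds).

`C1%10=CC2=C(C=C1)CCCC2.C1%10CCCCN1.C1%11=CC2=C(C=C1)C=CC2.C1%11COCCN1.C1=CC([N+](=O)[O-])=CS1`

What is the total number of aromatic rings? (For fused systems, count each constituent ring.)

The SMILES encodes a six-membered carbon ring with three alternating C=C double bonds, fused to a saturated six-membered carbon ring; a six-membered saturated ring of five carbons and one N–H nitrogen; a six-membered carbon ring with three alternating C=C double bonds, fused to a five-membered carbon ring containing one C=C double bond and one sp³ carbon; a six-membered saturated ring with an oxygen and an N–H nitrogen at positions 1 and 4; a five-membered ring of four carbons and one sulfur, with two C=C double bonds.
The 6-membered ring is planar and fully conjugated; 3 ring double bonds give 6 π electrons. That satisfies 4n+2 with n=1, so it is aromatic (benzene ring).
The second 6-membered ring has four sp³ carbons, so it is not fully conjugated — not aromatic (cyclohexane ring).
The 6-membered ring with one N–H has only sp³ atoms, so it is not fully conjugated — not aromatic (piperidine).
The third 6-membered ring has a continuous p-orbital overlap around the ring; 3 ring double bonds give 6 π electrons. That satisfies 4n+2 with n=1, so it is aromatic (benzene ring).
The 5-membered ring has one sp³ carbon, so it is not fully conjugated — not aromatic (cyclopentene ring).
The 6-membered ring with one oxygen and one N–H (1,4) has only sp³ atoms, so it is not fully conjugated — not aromatic (morpholine).
The 5-membered ring with one sulfur is planar and fully conjugated; 2 ring double bonds (4 π electrons) plus a heteroatom lone pair (2) give 6 π electrons. That satisfies 4n+2 with n=1, so it is aromatic (thiophene).
3 of the 7 rings are aromatic. Total: 3.

3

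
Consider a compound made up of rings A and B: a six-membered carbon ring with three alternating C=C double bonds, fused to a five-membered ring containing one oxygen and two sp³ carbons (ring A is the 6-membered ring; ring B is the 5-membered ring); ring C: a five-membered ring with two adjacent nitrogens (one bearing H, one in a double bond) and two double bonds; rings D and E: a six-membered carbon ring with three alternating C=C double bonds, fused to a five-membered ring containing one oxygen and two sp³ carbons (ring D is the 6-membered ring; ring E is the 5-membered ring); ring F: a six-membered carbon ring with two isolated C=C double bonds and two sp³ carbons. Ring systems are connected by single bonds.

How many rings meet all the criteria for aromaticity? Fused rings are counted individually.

Ring A is planar and fully conjugated; 3 ring double bonds give 6 π electrons. 6 = 4(1)+2, so ring A is aromatic (benzene ring).
Ring B has two sp³ carbons, so it is not fully conjugated — not aromatic (oxolane ring).
Ring C is fully conjugated (every ring atom contributes a p orbital); 2 ring double bonds (4 π electrons) plus a heteroatom lone pair (2) give 6 π electrons. 6 = 4(1)+2, so ring C is aromatic (pyrazole).
Ring D has a continuous p-orbital overlap around the ring; 3 ring double bonds give 6 π electrons. That satisfies 4n+2 with n=1, so ring D is aromatic (benzene ring).
Ring E has two sp³ carbons, so it is not fully conjugated — not aromatic (oxolane ring).
Ring F has two sp³ carbons, so it is not fully conjugated — not aromatic (1,4-cyclohexadiene).
Aromatic: A, C, D. Total: 3.

3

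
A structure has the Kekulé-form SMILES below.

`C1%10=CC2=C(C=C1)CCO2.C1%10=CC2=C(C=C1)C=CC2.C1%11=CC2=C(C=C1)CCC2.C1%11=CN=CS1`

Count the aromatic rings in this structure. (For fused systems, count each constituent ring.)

4

The SMILES encodes a six-membered carbon ring with three alternating C=C double bonds, fused to a five-membered ring containing one oxygen and two sp³ carbons; a six-membered carbon ring with three alternating C=C double bonds, fused to a five-membered carbon ring containing one C=C double bond and one sp³ carbon; a six-membered carbon ring with three alternating C=C double bonds, fused to a saturated five-membered carbon ring; a five-membered ring with a sulfur at position 1 and a nitrogen at position 3 (in a C=N bond), with two double bonds.
The 6-membered ring is planar and fully conjugated; 3 ring double bonds give 6 π electrons. 6 = 4(1)+2, so it is aromatic (benzene ring).
The 5-membered ring with one oxygen has two sp³ carbons, so it is not fully conjugated — not aromatic (oxolane ring).
The second 6-membered ring is fully conjugated (every ring atom contributes a p orbital); 3 ring double bonds give 6 π electrons. Since 6 = 4n+2 (n=1), it is aromatic (benzene ring).
The 5-membered ring has one sp³ carbon, so it is not fully conjugated — not aromatic (cyclopentene ring).
The third 6-membered ring is fully conjugated (every ring atom contributes a p orbital); 3 ring double bonds give 6 π electrons. 6 = 4(1)+2, so it is aromatic (benzene ring).
The second 5-membered ring has three sp³ carbons, so it is not fully conjugated — not aromatic (cyclopentane ring).
The 5-membered ring with one sulfur and one =N– has a continuous p-orbital overlap around the ring; 2 ring double bonds (4 π electrons) plus a heteroatom lone pair (2) give 6 π electrons. That satisfies 4n+2 with n=1, so it is aromatic (thiazole).
4 of the 7 rings are aromatic. Total: 4.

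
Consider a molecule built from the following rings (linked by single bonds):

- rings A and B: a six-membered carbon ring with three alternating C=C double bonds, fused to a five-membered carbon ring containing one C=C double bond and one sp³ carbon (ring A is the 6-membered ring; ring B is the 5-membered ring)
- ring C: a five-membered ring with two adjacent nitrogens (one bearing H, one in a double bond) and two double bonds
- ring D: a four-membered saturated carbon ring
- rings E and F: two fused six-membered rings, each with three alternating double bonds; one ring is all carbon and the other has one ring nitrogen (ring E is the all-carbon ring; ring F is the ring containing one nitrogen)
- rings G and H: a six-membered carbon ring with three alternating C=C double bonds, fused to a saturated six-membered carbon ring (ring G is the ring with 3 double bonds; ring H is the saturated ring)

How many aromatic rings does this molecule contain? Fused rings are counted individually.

Ring A is planar and fully conjugated; 3 ring double bonds give 6 π electrons. Since 6 = 4n+2 (n=1), ring A is aromatic (benzene ring).
Ring B has one sp³ carbon, so it is not fully conjugated — not aromatic (cyclopentene ring).
Ring C has a continuous p-orbital overlap around the ring; 2 ring double bonds (4 π electrons) plus a heteroatom lone pair (2) give 6 π electrons. Since 6 = 4n+2 (n=1), ring C is aromatic (pyrazole).
Ring D has only sp³ atoms, so it is not fully conjugated — not aromatic (cyclobutane).
Rings E and F form a fused bicyclic system (with one nitrogen) with 10 sp² atoms and 10 π electrons from ring double bonds. 10 = 4(2)+2, so the system is aromatic and both rings count as aromatic (quinoline).
Ring G is fully conjugated (every ring atom contributes a p orbital); 3 ring double bonds give 6 π electrons. Since 6 = 4n+2 (n=1), ring G is aromatic (benzene ring).
Ring H has four sp³ carbons, so it is not fully conjugated — not aromatic (cyclohexane ring).
Aromatic: A, C, E, F, G. Total: 5.

5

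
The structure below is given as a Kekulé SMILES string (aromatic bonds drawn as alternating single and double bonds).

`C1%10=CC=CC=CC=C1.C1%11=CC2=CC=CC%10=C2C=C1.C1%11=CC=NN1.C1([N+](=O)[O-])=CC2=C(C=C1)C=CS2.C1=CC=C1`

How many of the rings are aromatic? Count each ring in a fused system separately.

The SMILES encodes an eight-membered carbon ring with four alternating C=C double bonds; two fused six-membered carbon rings, each with three alternating C=C double bonds; a five-membered ring with two adjacent nitrogens (one bearing H, one in a double bond) and two double bonds; a six-membered carbon ring with three alternating C=C double bonds, fused to a five-membered ring containing one sulfur and two C=C double bonds; a four-membered carbon ring with two alternating C=C double bonds.
The 8-membered ring has only sp² ring atoms; a planar conformation would have a fully conjugated π system of 8 electrons. But 8 = 4(2), which is 4n not 4n+2, so it is not aromatic (cyclooctatetraene) — cyclooctatetraene distorts into a non-planar tub to avoid antiaromaticity.
The fused 6/6-membered bicyclic is a single π system with 10 sp² atoms and 10 π electrons from ring double bonds. 10 = 4(2)+2, so the system is aromatic and both rings count as aromatic (naphthalene).
The 5-membered ring with two adjacent nitrogens (one N–H, one =N–) is fully conjugated (every ring atom contributes a p orbital); 2 ring double bonds (4 π electrons) plus a heteroatom lone pair (2) give 6 π electrons. That satisfies 4n+2 with n=1, so it is aromatic (pyrazole).
The fused 6/5-membered bicyclic (with one sulfur) is a single π system with 9 sp² atoms and 10 π electrons from ring double bonds plus a heteroatom lone pair. 10 = 4(2)+2, so the system is aromatic and both rings count as aromatic (benzothiophene).
The 4-membered ring has only sp² ring atoms; a planar conformation would have a fully conjugated π system of 4 electrons. But 4 = 4(1), which is 4n not 4n+2, so it is not aromatic (cyclobutadiene) — cyclobutadiene is antiaromatic and distorts to a rectangle.
5 of the 7 rings are aromatic. Total: 5.

5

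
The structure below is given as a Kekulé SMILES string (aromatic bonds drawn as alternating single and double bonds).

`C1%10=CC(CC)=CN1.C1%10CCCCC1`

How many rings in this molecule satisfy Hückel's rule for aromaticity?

The SMILES encodes a five-membered ring of four carbons and one nitrogen bearing a hydrogen, with two C=C double bonds; a six-membered saturated carbon ring.
The 5-membered ring with one N–H is planar and fully conjugated; 2 ring double bonds (4 π electrons) plus a heteroatom lone pair (2) give 6 π electrons. 6 = 4(1)+2, so it is aromatic (pyrrole).
The 6-membered ring has only sp³ atoms, so it is not fully conjugated — not aromatic (cyclohexane).
1 of the 2 rings is aromatic. Total: 1.

1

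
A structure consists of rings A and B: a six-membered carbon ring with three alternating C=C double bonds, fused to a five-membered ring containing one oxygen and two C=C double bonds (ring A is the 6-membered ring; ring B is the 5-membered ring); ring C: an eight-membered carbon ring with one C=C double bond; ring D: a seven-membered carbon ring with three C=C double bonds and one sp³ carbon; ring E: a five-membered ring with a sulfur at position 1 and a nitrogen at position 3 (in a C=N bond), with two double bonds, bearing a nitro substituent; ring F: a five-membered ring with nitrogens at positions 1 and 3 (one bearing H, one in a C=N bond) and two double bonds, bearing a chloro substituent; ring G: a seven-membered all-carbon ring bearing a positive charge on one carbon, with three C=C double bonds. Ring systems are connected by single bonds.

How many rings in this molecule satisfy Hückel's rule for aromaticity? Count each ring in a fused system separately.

5

Rings A and B form a fused bicyclic system (with one oxygen) with 9 sp² atoms and 10 π electrons from ring double bonds plus a heteroatom lone pair. 10 = 4(2)+2, so the system is aromatic and both rings count as aromatic (benzofuran).
Ring C has six sp³ carbons, so it is not fully conjugated — not aromatic (cyclooctene).
Ring D has one sp³ carbon, so it is not fully conjugated — not aromatic (cycloheptatriene).
Ring E is fully conjugated (every ring atom contributes a p orbital); 2 ring double bonds (4 π electrons) plus a heteroatom lone pair (2) give 6 π electrons. 6 = 4(1)+2, so ring E is aromatic (thiazole).
Ring F is planar and fully conjugated; 2 ring double bonds (4 π electrons) plus a heteroatom lone pair (2) give 6 π electrons. Since 6 = 4n+2 (n=1), ring F is aromatic (imidazole).
Ring G is fully conjugated (every ring atom contributes a p orbital); 3 ring double bonds (6 π electrons) plus the carbocation's empty p orbital (0, but keeps the ring conjugated) give 6 π electrons. Since 6 = 4n+2 (n=1), ring G is aromatic (tropylium cation).
Aromatic: A, B, E, F, G. Total: 5.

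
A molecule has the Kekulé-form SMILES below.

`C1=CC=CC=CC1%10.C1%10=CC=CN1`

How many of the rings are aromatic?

1

The SMILES encodes a seven-membered carbon ring with three C=C double bonds and one sp³ carbon; a five-membered ring of four carbons and one nitrogen bearing a hydrogen, with two C=C double bonds.
The 7-membered ring has one sp³ carbon, so it is not fully conjugated — not aromatic (cycloheptatriene).
The 5-membered ring with one N–H is planar and fully conjugated; 2 ring double bonds (4 π electrons) plus a heteroatom lone pair (2) give 6 π electrons. That satisfies 4n+2 with n=1, so it is aromatic (pyrrole).
1 of the 2 rings is aromatic. Total: 1.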